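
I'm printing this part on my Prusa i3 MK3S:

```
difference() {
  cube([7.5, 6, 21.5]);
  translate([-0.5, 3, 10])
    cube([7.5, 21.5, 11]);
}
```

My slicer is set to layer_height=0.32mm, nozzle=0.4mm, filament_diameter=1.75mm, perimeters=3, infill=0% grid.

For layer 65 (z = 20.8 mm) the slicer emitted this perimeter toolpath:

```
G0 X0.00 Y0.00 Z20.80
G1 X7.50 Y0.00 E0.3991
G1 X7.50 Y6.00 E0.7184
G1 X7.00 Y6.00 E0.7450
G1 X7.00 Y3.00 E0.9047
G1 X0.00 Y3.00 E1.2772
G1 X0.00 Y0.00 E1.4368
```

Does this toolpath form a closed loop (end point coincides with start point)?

Start point (G0): (0.00, 0.00). End point (last G1): the path returns to the start — closed.

yes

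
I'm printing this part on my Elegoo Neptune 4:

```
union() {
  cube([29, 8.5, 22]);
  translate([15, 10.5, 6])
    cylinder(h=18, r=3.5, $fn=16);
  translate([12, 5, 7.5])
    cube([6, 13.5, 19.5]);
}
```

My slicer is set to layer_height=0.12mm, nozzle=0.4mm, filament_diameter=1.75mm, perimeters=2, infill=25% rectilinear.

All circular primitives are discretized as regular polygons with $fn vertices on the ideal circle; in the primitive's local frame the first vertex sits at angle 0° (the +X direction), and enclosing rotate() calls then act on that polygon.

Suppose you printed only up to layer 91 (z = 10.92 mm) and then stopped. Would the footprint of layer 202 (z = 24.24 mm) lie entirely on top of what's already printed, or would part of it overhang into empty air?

entirely on top

Compare the two slices. At z = 10.92: the cube is present — its section is the full 29×8.5 rectangle (area 246.50 mm²); the r=3.5 cylinder at (15, 10.5) gives a regular 16-gon of circumradius 3.5 (constant along its height) (area = (16/2)·3.500²·sin(360°/16) = 37.50 mm²); the 6×13.5 cube at (12, 5) contributes its full rectangle (area 81.00 mm²); Combining (union): the regions partially overlap — summed areas 365.00 mm² minus the doubly-counted overlap 56.37 mm² gives 308.63 mm² — area = 308.63 mm². At z = 24.24: the cube does not reach this height (z outside [0, 22]); the cylinder at (15, 10.5) does not reach this height (z outside [6, 24]); the 6×13.5 cube at (12, 5) contributes its full rectangle (area 81.00 mm²); Taking the union: only the 6×13.5 cube at (12, 5) is present, so the union is just that shape — area = 81.00 mm². Checking containment: the cross-section at z = 24.24 is a subset of the cross-section at z = 10.92.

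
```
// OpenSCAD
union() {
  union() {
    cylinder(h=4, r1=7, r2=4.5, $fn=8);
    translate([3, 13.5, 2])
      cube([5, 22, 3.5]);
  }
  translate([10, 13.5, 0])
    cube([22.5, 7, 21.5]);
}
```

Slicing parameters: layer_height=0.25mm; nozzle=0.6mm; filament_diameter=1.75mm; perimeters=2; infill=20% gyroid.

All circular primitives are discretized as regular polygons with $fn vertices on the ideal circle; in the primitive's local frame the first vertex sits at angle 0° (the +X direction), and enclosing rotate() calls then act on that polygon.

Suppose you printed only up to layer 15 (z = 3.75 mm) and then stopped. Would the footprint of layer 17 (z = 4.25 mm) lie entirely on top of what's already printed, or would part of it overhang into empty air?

entirely on top

Compare the two slices. At z = 3.75: the cone: at t=0.938 of its height the radius interpolates to r₁+(r₂−r₁)t = 4.656, giving a regular 8-gon of that circumradius (area = (8/2)·4.656²·sin(360°/8) = 61.32 mm²); the cube at (3, 13.5) is present — its section is the full 5×22 rectangle (area 110.00 mm²); Combining (union): the 2 present regions are separate (no shared area or edge), so areas and boundary lengths simply add and each stays a separate island — area = 171.32 mm²; the cube at (10, 13.5) (footprint 22.5×7) is included at this height (area 157.50 mm²); Merging all regions: the 2 present regions are separate (no shared area or edge), so areas and boundary lengths simply add and each stays a separate island — area = 328.82 mm². At z = 4.25: the cone is absent (z outside [0, 4]); the cube at (3, 13.5) (footprint 5×22) is included at this height (area 110.00 mm²); Combining (union): only the 5×22 cube at (3, 13.5) is present, so the union is just that shape — area = 110.00 mm²; the cube at (10, 13.5) (footprint 22.5×7) is included at this height (area 157.50 mm²); Merging all regions: the 2 present regions are separate (no shared area or edge), so areas and boundary lengths simply add and each stays a separate island — area = 267.50 mm². Checking containment: the cross-section at z = 4.25 is a subset of the cross-section at z = 3.75.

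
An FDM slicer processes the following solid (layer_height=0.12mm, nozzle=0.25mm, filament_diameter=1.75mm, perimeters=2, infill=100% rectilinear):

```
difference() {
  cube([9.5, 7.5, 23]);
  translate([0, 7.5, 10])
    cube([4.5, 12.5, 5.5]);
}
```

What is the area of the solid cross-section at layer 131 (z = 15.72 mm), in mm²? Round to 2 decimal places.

71.25 mm²

At z = 15.72 mm: the cube (footprint 9.5×7.5) is included at this height (area 71.25 mm²); the cube at (0, 7.5) is not intersected at this z (z outside [10, 15.5]); After the difference (first − rest): none of the subtracted shapes is present at this height, so the 9.5×7.5 cube is unchanged — area = 71.25 mm². Overall, the cross-section is a single solid region. Net area = 71.25 mm².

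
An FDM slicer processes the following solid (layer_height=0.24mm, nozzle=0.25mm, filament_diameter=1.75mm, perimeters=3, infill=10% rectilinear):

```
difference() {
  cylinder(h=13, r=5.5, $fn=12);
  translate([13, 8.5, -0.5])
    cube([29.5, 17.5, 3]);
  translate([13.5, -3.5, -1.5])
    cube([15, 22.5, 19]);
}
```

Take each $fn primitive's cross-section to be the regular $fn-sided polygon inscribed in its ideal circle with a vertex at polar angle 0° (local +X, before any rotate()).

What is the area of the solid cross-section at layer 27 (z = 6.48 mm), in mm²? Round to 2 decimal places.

90.75 mm²

At z = 6.48 mm: the cylinder: section is a regular 12-gon, circumradius r=5.5 (area = (12/2)·5.500²·sin(360°/12) = 90.75 mm²); the cube at (13, 8.5) does not reach this height (z outside [-0.5, 2.5]); the cube at (13.5, -3.5) (footprint 15×22.5) is included at this height (area 337.50 mm²); Subtracting the remaining from the first: starting from the r=5.5 cylinder (90.75 mm²), the 15×22.5 cube at (13.5, -3.5) misses the remaining region (no effect) — area = 90.75 mm². Overall, the cross-section is a single solid region. Net area = 90.75 mm².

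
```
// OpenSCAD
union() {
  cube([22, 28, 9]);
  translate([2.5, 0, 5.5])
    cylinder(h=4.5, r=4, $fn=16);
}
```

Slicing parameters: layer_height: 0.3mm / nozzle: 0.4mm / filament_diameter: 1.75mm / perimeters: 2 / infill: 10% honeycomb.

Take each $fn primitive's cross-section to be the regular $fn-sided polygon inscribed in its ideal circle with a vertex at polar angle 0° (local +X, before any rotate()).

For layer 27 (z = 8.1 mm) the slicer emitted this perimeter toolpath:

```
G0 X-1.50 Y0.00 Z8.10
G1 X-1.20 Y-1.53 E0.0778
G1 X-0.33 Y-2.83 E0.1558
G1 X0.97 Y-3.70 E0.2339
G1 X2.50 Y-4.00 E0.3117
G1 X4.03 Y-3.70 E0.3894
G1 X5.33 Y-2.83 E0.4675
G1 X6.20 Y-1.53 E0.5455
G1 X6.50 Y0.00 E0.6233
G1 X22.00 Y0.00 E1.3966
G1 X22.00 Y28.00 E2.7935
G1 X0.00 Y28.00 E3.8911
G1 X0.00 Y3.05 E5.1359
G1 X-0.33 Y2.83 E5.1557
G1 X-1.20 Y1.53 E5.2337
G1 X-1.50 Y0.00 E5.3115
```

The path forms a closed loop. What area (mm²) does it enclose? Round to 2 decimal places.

643.62 mm²

Apply the shoelace formula to the sequence of (X, Y) vertices; enclosed area = 643.62 mm².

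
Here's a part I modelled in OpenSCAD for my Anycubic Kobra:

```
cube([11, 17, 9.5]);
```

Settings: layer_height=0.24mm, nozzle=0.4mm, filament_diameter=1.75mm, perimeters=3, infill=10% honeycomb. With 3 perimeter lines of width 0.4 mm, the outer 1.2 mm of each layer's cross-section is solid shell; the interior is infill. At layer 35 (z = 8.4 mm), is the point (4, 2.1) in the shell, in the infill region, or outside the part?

infill

At z = 8.4 mm: the cube is present — its section is the full 11×17 rectangle. Overall, the cross-section is a single solid region. The nearest boundary edge runs (0.00, 0.00)→(11.00, 0.00); distance from the point to it = 2.10 mm. The point is inside the cross-section and 2.10 mm from the nearest boundary — more than the 1.2 mm shell width (3 × 0.4), so it's in the infill interior.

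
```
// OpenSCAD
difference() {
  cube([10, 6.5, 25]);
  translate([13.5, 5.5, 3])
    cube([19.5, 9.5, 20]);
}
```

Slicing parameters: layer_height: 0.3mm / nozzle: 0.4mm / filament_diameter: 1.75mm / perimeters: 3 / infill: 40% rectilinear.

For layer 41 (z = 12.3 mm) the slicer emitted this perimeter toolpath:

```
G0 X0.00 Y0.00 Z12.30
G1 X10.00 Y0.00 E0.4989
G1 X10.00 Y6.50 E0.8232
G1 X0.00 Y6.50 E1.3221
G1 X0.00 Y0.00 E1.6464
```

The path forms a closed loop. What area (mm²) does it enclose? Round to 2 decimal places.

65.00 mm²

Apply the shoelace formula to the sequence of (X, Y) vertices; enclosed area = 65.00 mm².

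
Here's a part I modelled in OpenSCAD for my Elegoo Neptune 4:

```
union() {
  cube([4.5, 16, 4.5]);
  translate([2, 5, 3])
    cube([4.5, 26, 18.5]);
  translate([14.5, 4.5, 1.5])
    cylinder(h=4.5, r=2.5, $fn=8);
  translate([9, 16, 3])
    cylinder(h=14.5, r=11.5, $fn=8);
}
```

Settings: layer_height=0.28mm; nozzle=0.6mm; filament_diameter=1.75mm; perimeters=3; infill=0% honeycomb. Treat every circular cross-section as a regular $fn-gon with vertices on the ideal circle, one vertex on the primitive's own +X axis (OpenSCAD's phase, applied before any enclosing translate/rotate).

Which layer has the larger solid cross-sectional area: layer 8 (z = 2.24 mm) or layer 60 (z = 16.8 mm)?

layer 60 (z = 16.8 mm)

Layer 8 (z = 2.24): the cube (footprint 4.5×16) is included at this height (area 72.00 mm²); the cube at (2, 5) is absent (z outside [3, 21.5]); the r=2.5 cylinder at (14.5, 4.5) gives a regular 8-gon of circumradius 2.5 (constant along its height) (area = (8/2)·2.500²·sin(360°/8) = 17.68 mm²); the cylinder at (9, 16) does not reach this height (z outside [3, 17.5]); Taking the union: the 2 present regions are separate (no shared area or edge), so areas and boundary lengths simply add and each stays a separate island — area = 89.68 mm². So its area = 89.68 mm². Layer 60 (z = 16.8): the cube is absent (z outside [0, 4.5]); the cube at (2, 5) is present — its section is the full 4.5×26 rectangle (area 117.00 mm²); the cylinder at (14.5, 4.5) is not intersected at this z (z outside [1.5, 6]); the r=11.5 cylinder at (9, 16) contributes a regular 8-gon of circumradius 11.5 (area = (8/2)·11.500²·sin(360°/8) = 374.06 mm²); Merging all regions: the regions partially overlap — summed areas 491.06 mm² minus the doubly-counted overlap 85.79 mm² gives 405.27 mm² — area = 405.27 mm². So its area = 405.27 mm². Layer 60 is larger (405.27 vs 89.68 mm²).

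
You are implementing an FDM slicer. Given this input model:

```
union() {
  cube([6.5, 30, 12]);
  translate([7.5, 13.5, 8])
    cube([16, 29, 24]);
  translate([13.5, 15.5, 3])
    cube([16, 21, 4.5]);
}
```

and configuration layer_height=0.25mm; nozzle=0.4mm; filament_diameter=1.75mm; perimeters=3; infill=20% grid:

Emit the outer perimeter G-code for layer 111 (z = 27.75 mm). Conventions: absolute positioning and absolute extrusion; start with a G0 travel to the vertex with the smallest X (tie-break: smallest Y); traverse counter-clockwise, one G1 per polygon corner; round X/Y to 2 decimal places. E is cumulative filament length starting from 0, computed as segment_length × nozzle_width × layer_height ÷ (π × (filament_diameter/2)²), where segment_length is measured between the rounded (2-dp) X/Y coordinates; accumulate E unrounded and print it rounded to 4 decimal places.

At z = 27.75 mm: the cube does not reach this height (z outside [0, 12]); the 16×29 cube at (7.5, 13.5) contributes its full rectangle; the cube at (13.5, 15.5) does not reach this height (z outside [3, 7.5]); Merging all regions: only the 16×29 cube at (7.5, 13.5) is present, so the union is just that shape — 1 connected region. The outline is a single polygon with 4 vertices. Extrusion per mm of travel: 0.4 × 0.25 / (π × 0.875²) = 0.041575. Accumulating E over each segment gives final E = 3.7418.

G0 X7.50 Y13.50 Z27.75
G1 X23.50 Y13.50 E0.6652
G1 X23.50 Y42.50 E1.8709
G1 X7.50 Y42.50 E2.5361
G1 X7.50 Y13.50 E3.7418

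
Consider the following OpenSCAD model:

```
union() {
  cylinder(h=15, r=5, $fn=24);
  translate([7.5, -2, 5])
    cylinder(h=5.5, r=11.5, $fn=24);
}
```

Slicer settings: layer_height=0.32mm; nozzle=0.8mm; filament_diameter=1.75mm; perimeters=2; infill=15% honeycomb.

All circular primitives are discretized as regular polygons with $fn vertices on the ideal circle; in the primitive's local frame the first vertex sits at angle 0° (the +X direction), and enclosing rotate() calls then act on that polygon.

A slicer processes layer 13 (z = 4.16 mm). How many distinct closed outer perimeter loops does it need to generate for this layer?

At z = 4.16 mm: the r=5 cylinder gives a regular 24-gon of circumradius 5 (constant along its height); the cylinder at (7.5, -2) is not intersected at this z (z outside [5, 10.5]); Merging all regions: only the r=5 cylinder is present, so the union is just that shape — 1 connected region. The result has 1 disconnected region.

1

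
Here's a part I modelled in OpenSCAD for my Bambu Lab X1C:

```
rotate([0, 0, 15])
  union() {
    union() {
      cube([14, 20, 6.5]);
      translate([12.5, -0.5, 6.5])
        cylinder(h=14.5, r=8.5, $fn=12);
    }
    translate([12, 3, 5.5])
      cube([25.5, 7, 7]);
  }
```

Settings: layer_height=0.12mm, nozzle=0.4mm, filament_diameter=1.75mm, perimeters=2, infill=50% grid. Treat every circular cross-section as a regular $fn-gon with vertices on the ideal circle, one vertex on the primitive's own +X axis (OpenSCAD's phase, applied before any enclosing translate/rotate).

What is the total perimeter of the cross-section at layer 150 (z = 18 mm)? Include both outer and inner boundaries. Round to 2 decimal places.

At z = 18 mm: the cube is not intersected at this z (z outside [0, 6.5]); the r=8.5 cylinder at (12.5, -0.5) gives a regular 12-gon of circumradius 8.5 (constant along its height) (perimeter = 2·12·8.500·sin(180°/12) = 52.80 mm); Merging all regions: only the r=8.5 cylinder at (12.5, -0.5) is present, so the union is just that shape — boundary = 52.80 mm; the cube at (12, 3) is not intersected at this z (z outside [5.5, 12.5]); Combining (union): only the result so far is present, so the union is just that shape — boundary = 52.80 mm; (rotated 15° about Z; rotation is an isometry so areas/perimeters/island counts are preserved). Overall, the cross-section is a single solid region. Total boundary length (outer) = 52.80 mm.

52.80 mm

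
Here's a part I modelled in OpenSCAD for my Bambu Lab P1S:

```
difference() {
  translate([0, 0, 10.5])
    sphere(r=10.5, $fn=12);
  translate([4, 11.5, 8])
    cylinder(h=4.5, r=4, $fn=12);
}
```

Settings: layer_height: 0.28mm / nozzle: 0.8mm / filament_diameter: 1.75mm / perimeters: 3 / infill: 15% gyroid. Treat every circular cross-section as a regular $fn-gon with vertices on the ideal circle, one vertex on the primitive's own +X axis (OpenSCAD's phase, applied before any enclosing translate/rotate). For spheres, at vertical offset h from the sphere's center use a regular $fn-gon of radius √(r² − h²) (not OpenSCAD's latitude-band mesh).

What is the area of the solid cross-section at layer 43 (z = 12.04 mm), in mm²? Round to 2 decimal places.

315.73 mm²

At z = 12.04 mm: the sphere: section is a regular 12-gon, circumradius = √(r²−h²) = √(10.5²−1.54²) = 10.386 (area = (12/2)·10.386²·sin(360°/12) = 323.64 mm²); the cylinder at (4, 11.5): section is a regular 12-gon, circumradius r=4 (area = (12/2)·4.000²·sin(360°/12) = 48.00 mm²); After the difference (first − rest): starting from the r=10.5 sphere (323.64 mm²), the r=4 cylinder at (4, 11.5) partially overlaps it — only the 7.91 mm² overlap (of its 48.00 mm²) is removed, clipping the outline — area = 315.73 mm². Overall, the cross-section is a single solid region. Net area = 315.73 mm².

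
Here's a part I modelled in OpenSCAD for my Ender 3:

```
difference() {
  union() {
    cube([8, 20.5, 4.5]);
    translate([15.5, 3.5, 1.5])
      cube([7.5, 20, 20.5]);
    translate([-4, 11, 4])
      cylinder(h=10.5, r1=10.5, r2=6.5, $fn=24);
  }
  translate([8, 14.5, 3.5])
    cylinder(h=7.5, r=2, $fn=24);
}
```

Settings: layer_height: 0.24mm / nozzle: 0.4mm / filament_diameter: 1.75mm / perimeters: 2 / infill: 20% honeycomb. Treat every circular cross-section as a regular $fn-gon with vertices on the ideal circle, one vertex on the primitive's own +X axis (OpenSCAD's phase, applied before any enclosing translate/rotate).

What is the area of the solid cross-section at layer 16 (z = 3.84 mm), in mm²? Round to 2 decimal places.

307.79 mm²

At z = 3.84 mm: the cube (footprint 8×20.5) is included at this height (area 164.00 mm²); the 7.5×20 cube at (15.5, 3.5) contributes its full rectangle (area 150.00 mm²); the cone at (-4, 11) is absent (z outside [4, 14.5]); Taking the union: the 2 present regions are separate (no shared area or edge), so areas and boundary lengths simply add and each stays a separate island — area = 314.00 mm²; the r=2 cylinder at (8, 14.5) contributes a regular 24-gon of circumradius 2 (area = (24/2)·2.000²·sin(360°/24) = 12.42 mm²); After the difference (first − rest): starting from the result so far (314.00 mm²), the r=2 cylinder at (8, 14.5) partially overlaps it — only the 6.21 mm² overlap (of its 12.42 mm²) is removed, clipping the outline — area = 307.79 mm². Overall, the cross-section has 2 separate islands. Net area = 307.79 mm².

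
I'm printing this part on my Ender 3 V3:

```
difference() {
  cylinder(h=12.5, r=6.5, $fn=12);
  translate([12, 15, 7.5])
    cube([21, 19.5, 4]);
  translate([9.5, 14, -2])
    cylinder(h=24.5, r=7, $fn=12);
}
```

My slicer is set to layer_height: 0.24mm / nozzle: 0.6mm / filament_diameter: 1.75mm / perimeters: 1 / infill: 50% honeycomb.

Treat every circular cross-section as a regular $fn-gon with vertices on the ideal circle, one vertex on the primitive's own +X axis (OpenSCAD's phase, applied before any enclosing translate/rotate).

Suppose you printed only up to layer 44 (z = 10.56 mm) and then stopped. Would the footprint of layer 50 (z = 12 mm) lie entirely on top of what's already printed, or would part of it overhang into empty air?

Compare the two slices. At z = 10.56: the r=6.5 cylinder gives a regular 12-gon of circumradius 6.5 (constant along its height) (area = (12/2)·6.500²·sin(360°/12) = 126.75 mm²); the cube at (12, 15) is present — its section is the full 21×19.5 rectangle (area 409.50 mm²); the r=7 cylinder at (9.5, 14) gives a regular 12-gon of circumradius 7 (constant along its height) (area = (12/2)·7.000²·sin(360°/12) = 147.00 mm²); Subtracting the remaining from the first: starting from the r=6.5 cylinder (126.75 mm²), the 21×19.5 cube at (12, 15) misses the remaining region (no effect); the r=7 cylinder at (9.5, 14) misses the remaining region (no effect) — area = 126.75 mm². At z = 12: the r=6.5 cylinder contributes a regular 12-gon of circumradius 6.5 (area = (12/2)·6.500²·sin(360°/12) = 126.75 mm²); the cube at (12, 15) is absent (z outside [7.5, 11.5]); the cylinder at (9.5, 14): section is a regular 12-gon, circumradius r=7 (area = (12/2)·7.000²·sin(360°/12) = 147.00 mm²); Subtracting the remaining from the first: starting from the r=6.5 cylinder (126.75 mm²), the r=7 cylinder at (9.5, 14) misses the remaining region (no effect) — area = 126.75 mm². Checking containment: the cross-section at z = 12 is a subset of the cross-section at z = 10.56.

entirely on top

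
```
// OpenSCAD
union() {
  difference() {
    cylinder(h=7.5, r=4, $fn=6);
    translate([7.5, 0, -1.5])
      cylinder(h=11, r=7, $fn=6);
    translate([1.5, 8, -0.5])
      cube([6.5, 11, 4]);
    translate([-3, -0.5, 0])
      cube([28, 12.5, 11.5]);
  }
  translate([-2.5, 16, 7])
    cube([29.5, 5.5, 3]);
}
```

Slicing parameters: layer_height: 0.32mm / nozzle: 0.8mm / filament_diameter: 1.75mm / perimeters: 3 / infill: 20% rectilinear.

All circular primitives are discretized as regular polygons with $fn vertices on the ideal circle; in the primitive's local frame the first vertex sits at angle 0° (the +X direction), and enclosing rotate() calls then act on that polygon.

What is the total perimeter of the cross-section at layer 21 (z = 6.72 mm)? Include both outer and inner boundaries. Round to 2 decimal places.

19.44 mm

At z = 6.72 mm: the r=4 cylinder contributes a regular 6-gon of circumradius 4 (perimeter = 2·6·4.000·sin(180°/6) = 24.00 mm); the r=7 cylinder at (7.5, 0) contributes a regular 6-gon of circumradius 7 (perimeter = 2·6·7.000·sin(180°/6) = 42.00 mm); the cube at (1.5, 8) is absent (z outside [-0.5, 3.5]); the cube at (-3, -0.5) (footprint 28×12.5) is included at this height (perimeter 81.00 mm); After the difference (first − rest): starting from the r=4 cylinder, the r=7 cylinder at (7.5, 0) partially overlaps it — only the 10.61 mm² overlap (of its 127.31 mm²) is removed, clipping the outline; the 28×12.5 cube at (-3, -0.5) partially overlaps it — only the 16.44 mm² overlap (of its 350.00 mm²) is removed, clipping the outline — boundary = 19.44 mm; the cube at (-2.5, 16) does not reach this height (z outside [7, 10]); Combining (union): only the result so far is present, so the union is just that shape — boundary = 19.44 mm. Overall, the cross-section is a single solid region. Total boundary length (outer) = 19.44 mm.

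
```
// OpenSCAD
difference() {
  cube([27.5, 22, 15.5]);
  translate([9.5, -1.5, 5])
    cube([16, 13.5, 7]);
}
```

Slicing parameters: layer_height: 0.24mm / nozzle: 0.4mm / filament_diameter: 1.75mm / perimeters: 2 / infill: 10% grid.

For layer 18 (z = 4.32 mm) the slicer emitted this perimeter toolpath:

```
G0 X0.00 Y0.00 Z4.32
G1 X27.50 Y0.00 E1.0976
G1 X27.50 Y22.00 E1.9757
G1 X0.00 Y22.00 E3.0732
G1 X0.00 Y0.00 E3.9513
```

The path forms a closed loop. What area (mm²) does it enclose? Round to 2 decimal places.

605.00 mm²

Apply the shoelace formula to the sequence of (X, Y) vertices; enclosed area = 605.00 mm².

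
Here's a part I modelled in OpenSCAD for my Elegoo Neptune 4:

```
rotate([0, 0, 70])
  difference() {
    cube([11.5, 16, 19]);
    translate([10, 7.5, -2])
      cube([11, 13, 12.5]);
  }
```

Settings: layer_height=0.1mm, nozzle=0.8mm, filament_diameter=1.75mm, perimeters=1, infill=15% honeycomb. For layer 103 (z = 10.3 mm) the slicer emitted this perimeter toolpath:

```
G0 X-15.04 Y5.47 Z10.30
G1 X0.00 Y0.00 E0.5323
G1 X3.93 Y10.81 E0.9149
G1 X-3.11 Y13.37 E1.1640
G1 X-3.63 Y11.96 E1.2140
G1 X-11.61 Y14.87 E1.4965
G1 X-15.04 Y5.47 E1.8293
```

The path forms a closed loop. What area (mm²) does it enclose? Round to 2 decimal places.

Apply the shoelace formula to the sequence of (X, Y) vertices; enclosed area = 171.26 mm².

171.26 mm²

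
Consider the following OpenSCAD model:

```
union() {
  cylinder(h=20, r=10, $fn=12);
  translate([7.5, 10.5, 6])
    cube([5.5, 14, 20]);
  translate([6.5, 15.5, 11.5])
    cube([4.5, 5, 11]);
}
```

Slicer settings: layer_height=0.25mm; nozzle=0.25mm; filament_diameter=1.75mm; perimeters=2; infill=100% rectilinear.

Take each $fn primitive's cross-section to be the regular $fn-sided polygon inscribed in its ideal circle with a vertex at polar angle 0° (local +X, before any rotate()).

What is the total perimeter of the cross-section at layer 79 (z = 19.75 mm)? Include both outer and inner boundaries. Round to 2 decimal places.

At z = 19.75 mm: the r=10 cylinder contributes a regular 12-gon of circumradius 10 (perimeter = 2·12·10.000·sin(180°/12) = 62.12 mm); the 5.5×14 cube at (7.5, 10.5) contributes its full rectangle (perimeter 39.00 mm); the cube at (6.5, 15.5) (footprint 4.5×5) is included at this height (perimeter 19.00 mm); Taking the union: the regions partially overlap (shared area 17.50 mm²), so the edge portions inside another operand are dropped and the merged outline is re-measured after clipping — boundary = 103.12 mm. Overall, the cross-section has 2 separate islands. Total boundary length (outer) = 103.12 mm.

103.12 mm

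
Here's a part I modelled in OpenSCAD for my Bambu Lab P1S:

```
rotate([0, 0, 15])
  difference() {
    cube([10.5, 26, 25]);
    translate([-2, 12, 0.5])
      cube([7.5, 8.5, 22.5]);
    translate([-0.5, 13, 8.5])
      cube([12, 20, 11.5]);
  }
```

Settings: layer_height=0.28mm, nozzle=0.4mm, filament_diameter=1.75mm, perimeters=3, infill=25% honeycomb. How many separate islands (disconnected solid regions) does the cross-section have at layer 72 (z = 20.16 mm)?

1

At z = 20.16 mm: the cube (footprint 10.5×26) is included at this height; the cube at (-2, 12) (footprint 7.5×8.5) is included at this height; the cube at (-0.5, 13) is absent (z outside [8.5, 20]); Taking the first minus the rest: starting from the 10.5×26 cube, the 7.5×8.5 cube at (-2, 12) partially overlaps it — only the 46.75 mm² overlap (of its 63.75 mm²) is removed, clipping the outline — 1 connected region; (whole slice rotated 15° about Z — lengths, areas and connectivity unchanged). Overall, the cross-section is a single solid region. Island count = 1.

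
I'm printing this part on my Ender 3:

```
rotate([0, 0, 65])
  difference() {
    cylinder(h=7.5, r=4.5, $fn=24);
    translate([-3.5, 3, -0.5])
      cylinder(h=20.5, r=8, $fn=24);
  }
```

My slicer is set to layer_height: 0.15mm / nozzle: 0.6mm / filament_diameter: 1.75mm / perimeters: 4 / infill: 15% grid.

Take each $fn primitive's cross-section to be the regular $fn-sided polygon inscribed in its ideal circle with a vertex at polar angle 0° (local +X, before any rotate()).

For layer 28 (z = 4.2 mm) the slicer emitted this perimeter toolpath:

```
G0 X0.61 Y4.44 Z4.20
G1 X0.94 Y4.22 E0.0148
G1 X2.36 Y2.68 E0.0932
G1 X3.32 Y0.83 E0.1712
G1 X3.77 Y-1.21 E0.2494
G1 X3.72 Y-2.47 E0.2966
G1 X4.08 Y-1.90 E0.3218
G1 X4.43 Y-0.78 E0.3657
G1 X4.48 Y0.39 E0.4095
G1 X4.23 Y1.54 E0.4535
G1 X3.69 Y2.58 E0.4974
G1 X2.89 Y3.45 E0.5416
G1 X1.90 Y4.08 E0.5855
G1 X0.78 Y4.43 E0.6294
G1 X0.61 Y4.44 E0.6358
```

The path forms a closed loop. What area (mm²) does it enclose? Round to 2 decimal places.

Apply the shoelace formula to the sequence of (X, Y) vertices; enclosed area = 6.26 mm².

6.26 mm²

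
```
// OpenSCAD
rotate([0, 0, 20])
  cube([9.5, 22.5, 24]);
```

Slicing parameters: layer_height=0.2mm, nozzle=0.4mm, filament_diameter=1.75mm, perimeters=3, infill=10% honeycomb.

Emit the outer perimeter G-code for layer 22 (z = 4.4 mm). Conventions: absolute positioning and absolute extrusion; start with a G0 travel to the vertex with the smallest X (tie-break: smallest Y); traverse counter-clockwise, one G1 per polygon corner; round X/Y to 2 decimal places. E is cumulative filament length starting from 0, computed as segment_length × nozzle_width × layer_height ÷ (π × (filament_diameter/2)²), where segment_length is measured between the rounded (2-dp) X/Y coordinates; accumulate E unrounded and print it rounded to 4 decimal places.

G0 X-7.70 Y21.14 Z4.40
G1 X0.00 Y0.00 E0.7483
G1 X8.93 Y3.25 E1.0644
G1 X1.23 Y24.39 E1.8127
G1 X-7.70 Y21.14 E2.1288

At z = 4.4 mm: the 9.5×22.5 cube contributes its full rectangle; (whole slice rotated 20° about Z — lengths, areas and connectivity unchanged). The outline is a single polygon with 4 vertices. Extrusion per mm of travel: 0.4 × 0.2 / (π × 0.875²) = 0.033260. Accumulating E over each segment gives final E = 2.1288.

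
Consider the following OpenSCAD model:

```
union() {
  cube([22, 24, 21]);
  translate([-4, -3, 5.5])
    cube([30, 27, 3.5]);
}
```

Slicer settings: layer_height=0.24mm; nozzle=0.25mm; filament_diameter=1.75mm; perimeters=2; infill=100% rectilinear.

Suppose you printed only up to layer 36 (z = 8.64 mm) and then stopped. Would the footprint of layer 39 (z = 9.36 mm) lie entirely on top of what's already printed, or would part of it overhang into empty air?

entirely on top

Compare the two slices. At z = 8.64: the 22×24 cube contributes its full rectangle (area 528.00 mm²); the cube at (-4, -3) is present — its section is the full 30×27 rectangle (area 810.00 mm²); Merging all regions: the 22×24 cube lies entirely inside the 30×27 cube at (-4, -3), so the union is just the 30×27 cube at (-4, -3) — area = 810.00 mm². At z = 9.36: the 22×24 cube contributes its full rectangle (area 528.00 mm²); the cube at (-4, -3) is not intersected at this z (z outside [5.5, 9]); Combining (union): only the 22×24 cube is present, so the union is just that shape — area = 528.00 mm². Checking containment: the cross-section at z = 9.36 is a subset of the cross-section at z = 8.64.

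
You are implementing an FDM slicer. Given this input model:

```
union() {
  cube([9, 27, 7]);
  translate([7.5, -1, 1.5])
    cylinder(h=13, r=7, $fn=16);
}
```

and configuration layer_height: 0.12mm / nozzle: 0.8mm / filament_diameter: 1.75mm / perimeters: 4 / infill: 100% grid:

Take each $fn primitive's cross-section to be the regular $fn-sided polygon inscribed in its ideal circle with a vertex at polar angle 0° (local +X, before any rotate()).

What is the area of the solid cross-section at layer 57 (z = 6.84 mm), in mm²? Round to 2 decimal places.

At z = 6.84 mm: the cube (footprint 9×27) is included at this height (area 243.00 mm²); the r=7 cylinder at (7.5, -1) contributes a regular 16-gon of circumradius 7 (area = (16/2)·7.000²·sin(360°/16) = 150.01 mm²); Merging all regions: the regions partially overlap — summed areas 393.01 mm² minus the doubly-counted overlap 39.38 mm² gives 353.63 mm² — area = 353.63 mm². Overall, the cross-section is a single solid region. Net area = 353.63 mm².

353.63 mm²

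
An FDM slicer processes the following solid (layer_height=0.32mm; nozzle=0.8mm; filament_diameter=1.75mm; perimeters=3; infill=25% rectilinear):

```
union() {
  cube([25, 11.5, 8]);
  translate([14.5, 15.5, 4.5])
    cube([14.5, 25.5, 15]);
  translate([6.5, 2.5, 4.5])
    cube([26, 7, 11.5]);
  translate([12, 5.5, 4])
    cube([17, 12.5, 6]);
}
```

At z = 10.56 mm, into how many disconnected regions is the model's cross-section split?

2

At z = 10.56 mm: the cube is absent (z outside [0, 8]); the 14.5×25.5 cube at (14.5, 15.5) contributes its full rectangle; the cube at (6.5, 2.5) (footprint 26×7) is included at this height; the cube at (12, 5.5) is absent (z outside [4, 10]); Merging all regions: the 2 present regions are separate (no shared area or edge), so areas and boundary lengths simply add and each stays a separate island — 2 connected regions. The result has 2 disconnected regions.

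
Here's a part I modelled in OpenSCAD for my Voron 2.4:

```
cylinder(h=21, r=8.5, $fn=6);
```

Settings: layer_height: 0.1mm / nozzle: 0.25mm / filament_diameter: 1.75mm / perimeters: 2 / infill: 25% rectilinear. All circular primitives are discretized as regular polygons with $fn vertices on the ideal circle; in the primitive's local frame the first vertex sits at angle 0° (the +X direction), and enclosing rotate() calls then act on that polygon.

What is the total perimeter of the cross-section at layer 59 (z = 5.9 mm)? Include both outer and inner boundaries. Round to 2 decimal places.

At z = 5.9 mm: the r=8.5 cylinder contributes a regular 6-gon of circumradius 8.5 (perimeter = 2·6·8.500·sin(180°/6) = 51.00 mm). Overall, the cross-section is a single solid region. Total boundary length (outer) = 51.00 mm.

51.00 mm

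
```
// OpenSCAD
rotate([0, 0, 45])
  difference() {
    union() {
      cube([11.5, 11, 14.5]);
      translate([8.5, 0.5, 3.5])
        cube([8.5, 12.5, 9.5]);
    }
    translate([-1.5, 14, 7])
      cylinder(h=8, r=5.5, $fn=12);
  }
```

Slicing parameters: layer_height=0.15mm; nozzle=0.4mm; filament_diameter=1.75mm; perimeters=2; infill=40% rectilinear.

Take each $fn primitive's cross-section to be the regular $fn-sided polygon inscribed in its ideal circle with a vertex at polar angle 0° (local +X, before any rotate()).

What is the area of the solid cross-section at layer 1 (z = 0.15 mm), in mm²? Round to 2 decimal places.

At z = 0.15 mm: the cube (footprint 11.5×11) is included at this height (area 126.50 mm²); the cube at (8.5, 0.5) is not intersected at this z (z outside [3.5, 13]); Taking the union: only the 11.5×11 cube is present, so the union is just that shape — area = 126.50 mm²; the cylinder at (-1.5, 14) does not reach this height (z outside [7, 15]); Subtracting the remaining from the first: none of the subtracted shapes is present at this height, so the result so far is unchanged — area = 126.50 mm²; (rotated 45° about Z; rotation is an isometry so areas/perimeters/island counts are preserved). Overall, the cross-section is a single solid region. Net area = 126.50 mm².

126.50 mm²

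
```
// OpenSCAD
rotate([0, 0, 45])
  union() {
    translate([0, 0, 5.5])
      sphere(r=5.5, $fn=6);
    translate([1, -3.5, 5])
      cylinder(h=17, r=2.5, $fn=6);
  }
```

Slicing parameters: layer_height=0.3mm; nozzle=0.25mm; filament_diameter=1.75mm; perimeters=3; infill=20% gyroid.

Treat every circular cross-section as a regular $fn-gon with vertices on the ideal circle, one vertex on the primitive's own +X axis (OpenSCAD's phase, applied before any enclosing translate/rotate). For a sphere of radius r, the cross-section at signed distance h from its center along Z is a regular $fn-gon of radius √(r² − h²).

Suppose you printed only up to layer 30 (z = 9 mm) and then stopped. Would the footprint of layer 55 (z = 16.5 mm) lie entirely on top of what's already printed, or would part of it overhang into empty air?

entirely on top

Compare the two slices. At z = 9: the r=5.5 sphere slices to a regular 6-gon of circumradius 4.243 (√(r²−h²) with h=3.5 from center) (area = (6/2)·4.243²·sin(360°/6) = 46.77 mm²); the cylinder at (1, -3.5): section is a regular 6-gon, circumradius r=2.5 (area = (6/2)·2.500²·sin(360°/6) = 16.24 mm²); Combining (union): the regions partially overlap — summed areas 63.00 mm² minus the doubly-counted overlap 8.04 mm² gives 54.96 mm² — area = 54.96 mm²; (whole slice rotated 45° about Z — lengths, areas and connectivity unchanged). At z = 16.5: the sphere does not reach this height (|z−center|=11.000 > r=5.5); the cylinder at (1, -3.5): section is a regular 6-gon, circumradius r=2.5 (area = (6/2)·2.500²·sin(360°/6) = 16.24 mm²); Combining (union): only the r=2.5 cylinder at (1, -3.5) is present, so the union is just that shape — area = 16.24 mm²; (whole slice rotated 45° about Z — lengths, areas and connectivity unchanged). Checking containment: the cross-section at z = 16.5 is a subset of the cross-section at z = 9.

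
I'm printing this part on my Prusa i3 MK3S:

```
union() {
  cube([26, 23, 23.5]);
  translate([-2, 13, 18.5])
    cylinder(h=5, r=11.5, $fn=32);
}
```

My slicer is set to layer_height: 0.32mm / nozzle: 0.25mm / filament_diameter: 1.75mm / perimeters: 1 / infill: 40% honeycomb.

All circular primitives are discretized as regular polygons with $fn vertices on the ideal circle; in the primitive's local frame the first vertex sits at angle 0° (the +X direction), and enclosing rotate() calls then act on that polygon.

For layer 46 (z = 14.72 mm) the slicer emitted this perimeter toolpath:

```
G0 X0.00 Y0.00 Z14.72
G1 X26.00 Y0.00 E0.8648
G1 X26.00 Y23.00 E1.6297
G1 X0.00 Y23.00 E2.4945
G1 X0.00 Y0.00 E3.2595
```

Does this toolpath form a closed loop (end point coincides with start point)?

Start point (G0): (0.00, 0.00). End point (last G1): the path returns to the start — closed.

yes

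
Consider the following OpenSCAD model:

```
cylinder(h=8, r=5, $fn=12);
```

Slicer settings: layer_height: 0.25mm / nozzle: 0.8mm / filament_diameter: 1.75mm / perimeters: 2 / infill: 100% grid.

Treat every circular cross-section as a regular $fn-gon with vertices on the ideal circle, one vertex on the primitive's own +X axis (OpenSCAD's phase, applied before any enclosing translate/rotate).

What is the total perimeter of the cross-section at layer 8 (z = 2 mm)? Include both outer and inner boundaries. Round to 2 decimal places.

31.06 mm

At z = 2 mm: the cylinder: section is a regular 12-gon, circumradius r=5 (perimeter = 2·12·5.000·sin(180°/12) = 31.06 mm). Overall, the cross-section is a single solid region. Total boundary length (outer) = 31.06 mm.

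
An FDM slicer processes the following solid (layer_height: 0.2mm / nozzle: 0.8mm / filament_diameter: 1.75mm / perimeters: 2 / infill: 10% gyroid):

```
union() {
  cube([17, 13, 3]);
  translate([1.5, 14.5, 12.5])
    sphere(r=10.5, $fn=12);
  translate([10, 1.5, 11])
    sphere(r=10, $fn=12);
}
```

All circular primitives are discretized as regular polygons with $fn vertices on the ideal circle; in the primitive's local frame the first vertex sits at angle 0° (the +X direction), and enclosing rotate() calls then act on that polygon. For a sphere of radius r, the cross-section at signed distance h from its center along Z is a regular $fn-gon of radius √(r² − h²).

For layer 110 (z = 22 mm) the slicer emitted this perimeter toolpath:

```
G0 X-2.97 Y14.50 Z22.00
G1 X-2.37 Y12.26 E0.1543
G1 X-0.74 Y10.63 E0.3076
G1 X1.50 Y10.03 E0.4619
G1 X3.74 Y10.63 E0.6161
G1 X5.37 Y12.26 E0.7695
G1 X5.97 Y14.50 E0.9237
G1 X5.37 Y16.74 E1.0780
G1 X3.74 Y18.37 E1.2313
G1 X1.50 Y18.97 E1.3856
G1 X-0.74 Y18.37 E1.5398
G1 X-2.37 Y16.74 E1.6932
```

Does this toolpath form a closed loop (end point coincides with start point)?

no

Start point (G0): (-2.97, 14.50). End point (last G1): the path does not return to the start — open.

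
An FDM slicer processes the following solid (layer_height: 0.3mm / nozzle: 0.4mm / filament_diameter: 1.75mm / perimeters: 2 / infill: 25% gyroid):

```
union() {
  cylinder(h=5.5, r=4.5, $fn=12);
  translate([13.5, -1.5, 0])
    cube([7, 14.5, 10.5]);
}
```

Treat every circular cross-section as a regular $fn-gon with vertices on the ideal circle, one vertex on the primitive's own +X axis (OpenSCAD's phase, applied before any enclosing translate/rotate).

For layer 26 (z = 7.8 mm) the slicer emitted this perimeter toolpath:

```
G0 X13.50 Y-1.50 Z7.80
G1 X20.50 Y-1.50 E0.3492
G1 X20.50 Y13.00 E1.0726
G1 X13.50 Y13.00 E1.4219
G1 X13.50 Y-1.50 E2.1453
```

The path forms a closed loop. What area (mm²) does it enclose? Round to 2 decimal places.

101.50 mm²

Apply the shoelace formula to the sequence of (X, Y) vertices; enclosed area = 101.50 mm².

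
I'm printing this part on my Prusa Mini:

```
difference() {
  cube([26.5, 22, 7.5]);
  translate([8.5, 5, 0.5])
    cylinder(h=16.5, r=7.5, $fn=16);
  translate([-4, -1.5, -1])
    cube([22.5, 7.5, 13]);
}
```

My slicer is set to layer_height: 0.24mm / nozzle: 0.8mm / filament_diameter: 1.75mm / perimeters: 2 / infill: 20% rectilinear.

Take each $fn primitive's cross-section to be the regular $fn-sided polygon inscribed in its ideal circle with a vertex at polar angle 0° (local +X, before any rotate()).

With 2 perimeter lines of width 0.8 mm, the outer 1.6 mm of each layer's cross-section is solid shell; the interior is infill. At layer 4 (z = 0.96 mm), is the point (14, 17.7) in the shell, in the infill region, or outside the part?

infill

At z = 0.96 mm: the cube is present — its section is the full 26.5×22 rectangle; the r=7.5 cylinder at (8.5, 5) gives a regular 16-gon of circumradius 7.5 (constant along its height); the cube at (-4, -1.5) (footprint 22.5×7.5) is included at this height; After the difference (first − rest): starting from the 26.5×22 cube, the r=7.5 cylinder at (8.5, 5) partially overlaps it — only the 154.00 mm² overlap (of its 172.21 mm²) is removed, clipping the outline; the 22.5×7.5 cube at (-4, -1.5) partially overlaps it — only the 28.30 mm² overlap (of its 168.75 mm²) is removed, clipping the outline — 1 connected region. Overall, the cross-section is a single solid region. The nearest boundary edge runs (0.00, 22.00)→(26.50, 22.00); distance from the point to it = 4.30 mm. The point is inside the cross-section and 4.30 mm from the nearest boundary — more than the 1.6 mm shell width (2 × 0.8), so it's in the infill interior.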